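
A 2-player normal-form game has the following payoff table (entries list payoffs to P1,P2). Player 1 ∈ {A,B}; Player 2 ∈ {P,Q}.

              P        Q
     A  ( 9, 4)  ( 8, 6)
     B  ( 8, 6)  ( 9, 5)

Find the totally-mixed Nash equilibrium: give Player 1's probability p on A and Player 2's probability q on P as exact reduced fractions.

P1 indiff ⇒ q·9+(1-q)·8 = q·8+(1-q)·9 ⇒ q(1) = (1-q)(1) ⇒ q = 1/2
P2 indiff ⇒ p·4+(1-p)·6 = p·6+(1-p)·5 ⇒ p(-2) = (1-p)(-1) ⇒ p = 1/3

(p,q) = (1/3, 1/2)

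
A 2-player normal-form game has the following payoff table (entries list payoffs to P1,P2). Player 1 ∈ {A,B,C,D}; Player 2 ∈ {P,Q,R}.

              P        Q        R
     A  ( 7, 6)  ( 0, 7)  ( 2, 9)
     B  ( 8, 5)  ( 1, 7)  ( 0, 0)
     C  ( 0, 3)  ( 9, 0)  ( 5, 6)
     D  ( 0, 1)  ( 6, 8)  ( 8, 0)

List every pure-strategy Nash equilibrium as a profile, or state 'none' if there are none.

(A,P): not NE [P1→B gives 8>7; P2→R gives 9>6]
(A,Q): not NE [P1→C gives 9>0; P2→R gives 9>7]
(A,R): not NE [P1→D gives 8>2]
(B,P): not NE [P2→Q gives 7>5]
(B,Q): not NE [P1→C gives 9>1]
(B,R): not NE [P1→D gives 8>0; P2→Q gives 7>0]
(C,P): not NE [P1→B gives 8>0; P2→R gives 6>3]
(C,Q): not NE [P2→R gives 6>0]
(C,R): not NE [P1→D gives 8>5]
(D,P): not NE [P1→B gives 8>0; P2→Q gives 8>1]
(D,Q): not NE [P1→C gives 9>6]
(D,R): not NE [P2→Q gives 8>0]

PSNE: ∅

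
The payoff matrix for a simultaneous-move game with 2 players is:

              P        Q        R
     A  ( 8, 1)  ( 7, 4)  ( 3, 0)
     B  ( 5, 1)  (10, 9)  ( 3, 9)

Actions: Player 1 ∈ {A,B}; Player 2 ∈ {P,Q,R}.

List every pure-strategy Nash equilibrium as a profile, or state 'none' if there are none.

(A,P): not NE [P2→Q gives 4>1]
(A,Q): not NE [P1→B gives 10>7]
(A,R): not NE [P2→Q gives 4>0]
(B,P): not NE [P1→A gives 8>5; P2→R gives 9>1]
(B,Q): NE
(B,R): NE

Nash profiles: (B,Q), (B,R)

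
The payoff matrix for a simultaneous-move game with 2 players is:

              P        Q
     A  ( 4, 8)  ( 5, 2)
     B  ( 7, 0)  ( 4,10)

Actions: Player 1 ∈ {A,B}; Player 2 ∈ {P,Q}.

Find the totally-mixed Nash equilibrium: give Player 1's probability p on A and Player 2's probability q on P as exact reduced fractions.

P1 indiff ⇒ q·4+(1-q)·5 = q·7+(1-q)·4 ⇒ q(-3) = (1-q)(-1) ⇒ q = 1/4
P2 indiff ⇒ p·8+(1-p)·0 = p·2+(1-p)·10 ⇒ p(6) = (1-p)(10) ⇒ p = 5/8

P1 mixes 5/8 on A; P2 mixes 1/4 on P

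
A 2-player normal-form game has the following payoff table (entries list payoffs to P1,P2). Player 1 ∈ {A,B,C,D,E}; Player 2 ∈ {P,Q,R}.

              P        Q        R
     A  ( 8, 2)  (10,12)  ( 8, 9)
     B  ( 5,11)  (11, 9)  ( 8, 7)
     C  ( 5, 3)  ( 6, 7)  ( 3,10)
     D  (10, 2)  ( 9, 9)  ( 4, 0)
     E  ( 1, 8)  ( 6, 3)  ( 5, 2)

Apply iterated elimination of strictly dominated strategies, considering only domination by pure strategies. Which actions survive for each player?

P1 drop C (A beats it: P:8>5 Q:10>6 R:8>3)
P1 drop E (A beats it: P:8>1 Q:10>6 R:8>5)
P2 drop R (Q beats it: A:12>9 B:9>7 D:9>0)
P1→{A,B,D} P2→{P,Q}

Remaining: P1:{A,B,D} P2:{P,Q}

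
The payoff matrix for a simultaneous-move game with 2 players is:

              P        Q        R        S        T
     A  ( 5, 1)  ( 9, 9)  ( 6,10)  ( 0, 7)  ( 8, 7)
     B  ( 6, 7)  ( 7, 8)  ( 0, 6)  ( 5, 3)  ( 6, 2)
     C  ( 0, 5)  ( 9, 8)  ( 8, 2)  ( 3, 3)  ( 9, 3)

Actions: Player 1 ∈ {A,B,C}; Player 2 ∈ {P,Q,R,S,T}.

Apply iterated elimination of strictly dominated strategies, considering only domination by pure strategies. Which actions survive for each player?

P2 drop P (Q beats it: A:9>1 B:8>7 C:8>5)
P2 drop S (Q beats it: A:9>7 B:8>3 C:8>3)
P1 drop B (A beats it: Q:9>7 R:6>0 T:8>6)
P2 drop T (Q beats it: A:9>7 C:8>3)
P1→{A,C} P2→{Q,R}

Survivors P1:{A,C} P2:{Q,R}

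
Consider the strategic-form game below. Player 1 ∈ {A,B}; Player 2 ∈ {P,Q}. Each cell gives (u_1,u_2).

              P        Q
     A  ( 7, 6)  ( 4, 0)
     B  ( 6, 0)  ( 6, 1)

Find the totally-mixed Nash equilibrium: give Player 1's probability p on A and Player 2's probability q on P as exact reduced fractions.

P1 indiff ⇒ q·7+(1-q)·4 = q·6+(1-q)·6 ⇒ q(1) = (1-q)(2) ⇒ q = 2/3
P2 indiff ⇒ p·6+(1-p)·0 = p·0+(1-p)·1 ⇒ p(6) = (1-p)(1) ⇒ p = 1/7

(p,q) = (1/7, 2/3)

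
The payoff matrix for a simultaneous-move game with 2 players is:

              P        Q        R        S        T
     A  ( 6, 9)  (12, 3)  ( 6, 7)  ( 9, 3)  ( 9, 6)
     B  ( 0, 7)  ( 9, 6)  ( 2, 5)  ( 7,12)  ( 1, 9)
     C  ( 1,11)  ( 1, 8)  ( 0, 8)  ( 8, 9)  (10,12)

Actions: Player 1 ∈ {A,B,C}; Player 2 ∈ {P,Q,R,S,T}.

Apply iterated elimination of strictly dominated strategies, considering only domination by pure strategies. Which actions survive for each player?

Remaining: P1:{A,C} P2:{P,T}

P1 drop B (A beats it: P:6>0 Q:12>9 R:6>2 S:9>7 T:9>1)
P2 drop Q (P beats it: A:9>3 C:11>8)
P2 drop R (P beats it: A:9>7 C:11>8)
P2 drop S (P beats it: A:9>3 C:11>9)
P1→{A,C} P2→{P,T}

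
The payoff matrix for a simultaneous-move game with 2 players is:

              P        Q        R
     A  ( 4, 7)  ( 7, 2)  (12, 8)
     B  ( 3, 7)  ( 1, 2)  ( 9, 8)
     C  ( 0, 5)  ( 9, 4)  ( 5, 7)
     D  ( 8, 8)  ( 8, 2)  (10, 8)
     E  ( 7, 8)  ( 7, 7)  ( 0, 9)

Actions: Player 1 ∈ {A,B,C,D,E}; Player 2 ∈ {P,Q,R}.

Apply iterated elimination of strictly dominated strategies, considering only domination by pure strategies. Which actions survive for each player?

P1 drop B (A beats it: P:4>3 Q:7>1 R:12>9)
P1 drop E (D beats it: P:8>7 Q:8>7 R:10>0)
P2 drop Q (P beats it: A:7>2 C:5>4 D:8>2)
P1 drop C (A beats it: P:4>0 R:12>5)
P1→{A,D} P2→{P,R}

Survivors P1:{A,D} P2:{P,R}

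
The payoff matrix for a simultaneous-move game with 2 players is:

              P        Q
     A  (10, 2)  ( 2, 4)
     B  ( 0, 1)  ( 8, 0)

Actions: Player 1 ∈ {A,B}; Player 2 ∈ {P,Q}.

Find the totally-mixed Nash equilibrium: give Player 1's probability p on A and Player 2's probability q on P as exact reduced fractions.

p=1/3, q=3/8

P1 indiff ⇒ q·10+(1-q)·2 = q·0+(1-q)·8 ⇒ q(10) = (1-q)(6) ⇒ q = 3/8
P2 indiff ⇒ p·2+(1-p)·1 = p·4+(1-p)·0 ⇒ p(-2) = (1-p)(-1) ⇒ p = 1/3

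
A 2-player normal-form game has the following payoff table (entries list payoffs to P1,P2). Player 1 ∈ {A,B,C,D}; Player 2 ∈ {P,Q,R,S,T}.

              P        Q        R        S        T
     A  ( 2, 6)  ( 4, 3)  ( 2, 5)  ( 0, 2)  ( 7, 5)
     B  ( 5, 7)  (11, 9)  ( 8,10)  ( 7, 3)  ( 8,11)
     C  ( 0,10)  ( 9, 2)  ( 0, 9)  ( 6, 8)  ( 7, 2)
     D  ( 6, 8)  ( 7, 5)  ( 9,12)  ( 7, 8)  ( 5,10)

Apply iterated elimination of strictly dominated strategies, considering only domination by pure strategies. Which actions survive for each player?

Survivors P1:{B,D} P2:{R,T}

P1 drop A (B beats it: P:5>2 Q:11>4 R:8>2 S:7>0 T:8>7)
P1 drop C (B beats it: P:5>0 Q:11>9 R:8>0 S:7>6 T:8>7)
P2 drop P (R beats it: B:10>7 D:12>8)
P2 drop Q (R beats it: B:10>9 D:12>5)
P2 drop S (R beats it: B:10>3 D:12>8)
P1→{B,D} P2→{R,T}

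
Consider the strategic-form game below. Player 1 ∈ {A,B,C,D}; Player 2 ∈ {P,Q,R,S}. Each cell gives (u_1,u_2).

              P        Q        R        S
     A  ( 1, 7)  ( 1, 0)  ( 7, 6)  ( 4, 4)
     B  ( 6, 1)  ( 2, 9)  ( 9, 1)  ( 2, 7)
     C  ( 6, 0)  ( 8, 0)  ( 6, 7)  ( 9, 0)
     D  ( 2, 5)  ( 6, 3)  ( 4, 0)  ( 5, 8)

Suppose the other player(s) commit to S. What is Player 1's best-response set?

u_1(A vs S) = 4
u_1(B vs S) = 2
u_1(C vs S) = 9
u_1(D vs S) = 5
max payoff 9 at {C}

BR_1 = {C}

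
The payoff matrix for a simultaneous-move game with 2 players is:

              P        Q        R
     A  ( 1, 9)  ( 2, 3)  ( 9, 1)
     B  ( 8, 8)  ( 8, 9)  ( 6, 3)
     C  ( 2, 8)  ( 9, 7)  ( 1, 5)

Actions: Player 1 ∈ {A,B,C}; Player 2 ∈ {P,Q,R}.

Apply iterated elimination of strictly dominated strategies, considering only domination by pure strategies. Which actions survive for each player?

P2 drop R (P beats it: A:9>1 B:8>3 C:8>5)
P1 drop A (B beats it: P:8>1 Q:8>2)
P1→{B,C} P2→{P,Q}

IESDS → P1:{B,C} P2:{P,Q}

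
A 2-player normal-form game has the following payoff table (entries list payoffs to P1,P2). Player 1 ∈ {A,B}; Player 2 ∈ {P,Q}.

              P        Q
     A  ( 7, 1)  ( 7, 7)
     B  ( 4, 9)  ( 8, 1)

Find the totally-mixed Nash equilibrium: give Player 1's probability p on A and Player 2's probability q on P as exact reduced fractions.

P1 mixes 4/7 on A; P2 mixes 1/4 on P

P1 indiff ⇒ q·7+(1-q)·7 = q·4+(1-q)·8 ⇒ q(3) = (1-q)(1) ⇒ q = 1/4
P2 indiff ⇒ p·1+(1-p)·9 = p·7+(1-p)·1 ⇒ p(-6) = (1-p)(-8) ⇒ p = 4/7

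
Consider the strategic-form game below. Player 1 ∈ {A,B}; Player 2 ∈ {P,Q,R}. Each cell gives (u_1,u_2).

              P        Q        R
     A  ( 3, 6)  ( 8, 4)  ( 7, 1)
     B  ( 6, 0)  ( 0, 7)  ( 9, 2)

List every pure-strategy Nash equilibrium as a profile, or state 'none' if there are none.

No pure NE.

(A,P): not NE [P1→B gives 6>3]
(A,Q): not NE [P2→P gives 6>4]
(A,R): not NE [P1→B gives 9>7; P2→P gives 6>1]
(B,P): not NE [P2→Q gives 7>0]
(B,Q): not NE [P1→A gives 8>0]
(B,R): not NE [P2→Q gives 7>2]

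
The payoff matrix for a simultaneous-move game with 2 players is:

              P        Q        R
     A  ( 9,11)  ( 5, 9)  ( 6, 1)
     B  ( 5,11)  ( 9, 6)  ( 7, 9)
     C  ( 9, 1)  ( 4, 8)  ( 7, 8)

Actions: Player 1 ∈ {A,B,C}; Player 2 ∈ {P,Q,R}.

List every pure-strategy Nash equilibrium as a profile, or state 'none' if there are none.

(A,P): NE
(A,Q): not NE [P1→B gives 9>5; P2→P gives 11>9]
(A,R): not NE [P1→C gives 7>6; P2→P gives 11>1]
(B,P): not NE [P1→C gives 9>5]
(B,Q): not NE [P2→P gives 11>6]
(B,R): not NE [P2→P gives 11>9]
(C,P): not NE [P2→R gives 8>1]
(C,Q): not NE [P1→B gives 9>4]
(C,R): NE

PSNE = {(A,P), (C,R)}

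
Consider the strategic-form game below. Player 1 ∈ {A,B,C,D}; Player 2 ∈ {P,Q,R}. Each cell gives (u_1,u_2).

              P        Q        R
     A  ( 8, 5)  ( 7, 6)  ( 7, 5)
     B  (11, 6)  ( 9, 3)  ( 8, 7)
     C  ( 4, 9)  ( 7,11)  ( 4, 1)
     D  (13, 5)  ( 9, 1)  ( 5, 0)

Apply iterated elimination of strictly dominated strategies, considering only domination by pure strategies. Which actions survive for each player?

IESDS → P1:{B,D} P2:{P,R}

P1 drop A (B beats it: P:11>8 Q:9>7 R:8>7)
P1 drop C (B beats it: P:11>4 Q:9>7 R:8>4)
P2 drop Q (P beats it: B:6>3 D:5>1)
P1→{B,D} P2→{P,R}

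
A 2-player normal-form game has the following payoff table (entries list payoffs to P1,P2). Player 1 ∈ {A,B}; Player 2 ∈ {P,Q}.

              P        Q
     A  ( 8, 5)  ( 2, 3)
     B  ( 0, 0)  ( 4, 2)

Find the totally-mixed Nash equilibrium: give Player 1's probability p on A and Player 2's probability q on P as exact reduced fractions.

P1 indiff ⇒ q·8+(1-q)·2 = q·0+(1-q)·4 ⇒ q(8) = (1-q)(2) ⇒ q = 1/5
P2 indiff ⇒ p·5+(1-p)·0 = p·3+(1-p)·2 ⇒ p(2) = (1-p)(2) ⇒ p = 1/2

P1 mixes 1/2 on A; P2 mixes 1/5 on P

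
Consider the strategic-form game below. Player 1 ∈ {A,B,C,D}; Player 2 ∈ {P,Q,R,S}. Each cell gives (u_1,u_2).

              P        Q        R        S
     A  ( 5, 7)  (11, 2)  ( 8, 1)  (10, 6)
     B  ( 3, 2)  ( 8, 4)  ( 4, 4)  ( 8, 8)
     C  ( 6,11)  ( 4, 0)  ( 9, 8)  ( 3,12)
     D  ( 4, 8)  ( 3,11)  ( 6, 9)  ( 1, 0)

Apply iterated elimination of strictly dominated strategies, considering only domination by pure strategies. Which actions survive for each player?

P1 drop B (A beats it: P:5>3 Q:11>8 R:8>4 S:10>8)
P1 drop D (A beats it: P:5>4 Q:11>3 R:8>6 S:10>1)
P2 drop Q (P beats it: A:7>2 C:11>0)
P2 drop R (P beats it: A:7>1 C:11>8)
P1→{A,C} P2→{P,S}

IESDS → P1:{A,C} P2:{P,S}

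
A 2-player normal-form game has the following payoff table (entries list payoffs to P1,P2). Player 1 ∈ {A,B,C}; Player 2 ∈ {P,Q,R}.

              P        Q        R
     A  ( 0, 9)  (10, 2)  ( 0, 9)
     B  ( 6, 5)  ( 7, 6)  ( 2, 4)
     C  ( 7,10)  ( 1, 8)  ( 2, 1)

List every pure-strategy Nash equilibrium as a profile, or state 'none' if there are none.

Nash profiles: (C,P)

(A,P): not NE [P1→C gives 7>0]
(A,Q): not NE [P2→R gives 9>2]
(A,R): not NE [P1→C gives 2>0]
(B,P): not NE [P1→C gives 7>6; P2→Q gives 6>5]
(B,Q): not NE [P1→A gives 10>7]
(B,R): not NE [P2→Q gives 6>4]
(C,P): NE
(C,Q): not NE [P1→A gives 10>1; P2→P gives 10>8]
(C,R): not NE [P2→P gives 10>1]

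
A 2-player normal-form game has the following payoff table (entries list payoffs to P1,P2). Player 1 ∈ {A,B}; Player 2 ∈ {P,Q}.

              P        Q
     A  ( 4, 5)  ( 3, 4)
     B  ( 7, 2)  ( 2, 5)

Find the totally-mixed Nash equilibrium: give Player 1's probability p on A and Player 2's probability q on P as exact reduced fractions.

(p,q) = (3/4, 1/4)

P1 indiff ⇒ q·4+(1-q)·3 = q·7+(1-q)·2 ⇒ q(-3) = (1-q)(-1) ⇒ q = 1/4
P2 indiff ⇒ p·5+(1-p)·2 = p·4+(1-p)·5 ⇒ p(1) = (1-p)(3) ⇒ p = 3/4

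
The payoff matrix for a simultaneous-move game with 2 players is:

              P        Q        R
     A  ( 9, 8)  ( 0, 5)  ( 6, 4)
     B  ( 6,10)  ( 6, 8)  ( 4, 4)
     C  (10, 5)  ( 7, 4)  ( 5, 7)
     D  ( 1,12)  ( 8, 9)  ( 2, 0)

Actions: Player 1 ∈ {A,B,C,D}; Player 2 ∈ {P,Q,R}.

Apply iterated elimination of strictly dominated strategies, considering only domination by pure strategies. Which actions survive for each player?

P1 drop B (C beats it: P:10>6 Q:7>6 R:5>4)
P2 drop Q (P beats it: A:8>5 C:5>4 D:12>9)
P1 drop D (A beats it: P:9>1 R:6>2)
P1→{A,C} P2→{P,R}

Survivors P1:{A,C} P2:{P,R}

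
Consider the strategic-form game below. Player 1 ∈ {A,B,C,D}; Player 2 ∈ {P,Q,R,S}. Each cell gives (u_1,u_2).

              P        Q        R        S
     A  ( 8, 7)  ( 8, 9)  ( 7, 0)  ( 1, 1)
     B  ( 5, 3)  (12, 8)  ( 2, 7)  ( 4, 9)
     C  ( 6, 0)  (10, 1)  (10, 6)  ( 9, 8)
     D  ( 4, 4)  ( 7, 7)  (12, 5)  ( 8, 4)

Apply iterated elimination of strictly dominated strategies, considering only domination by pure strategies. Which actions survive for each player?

P2 drop P (Q beats it: A:9>7 B:8>3 C:1>0 D:7>4)
P1 drop A (C beats it: Q:10>8 R:10>7 S:9>1)
P1→{B,C,D} P2→{Q,R,S}

Survivors P1:{B,C,D} P2:{Q,R,S}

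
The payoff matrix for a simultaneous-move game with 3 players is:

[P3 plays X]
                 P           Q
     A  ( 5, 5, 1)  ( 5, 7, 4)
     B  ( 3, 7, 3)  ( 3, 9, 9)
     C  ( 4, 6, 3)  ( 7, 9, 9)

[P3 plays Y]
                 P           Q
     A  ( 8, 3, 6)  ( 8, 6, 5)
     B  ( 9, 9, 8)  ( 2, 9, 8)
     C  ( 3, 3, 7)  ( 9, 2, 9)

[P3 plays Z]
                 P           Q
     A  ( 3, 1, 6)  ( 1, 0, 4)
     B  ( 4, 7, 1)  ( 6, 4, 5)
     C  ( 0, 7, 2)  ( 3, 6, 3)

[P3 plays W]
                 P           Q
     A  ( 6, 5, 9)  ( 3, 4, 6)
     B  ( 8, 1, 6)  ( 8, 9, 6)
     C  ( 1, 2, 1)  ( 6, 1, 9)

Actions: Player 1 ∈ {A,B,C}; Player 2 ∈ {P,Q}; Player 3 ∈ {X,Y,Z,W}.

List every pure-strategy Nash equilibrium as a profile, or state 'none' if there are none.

(A,P,X): not NE [P2→Q gives 7>5; P3→W gives 9>1]
(A,P,Y): not NE [P1→B gives 9>8; P2→Q gives 6>3; P3→W gives 9>6]
(A,P,Z): not NE [P1→B gives 4>3; P3→W gives 9>6]
(A,P,W): not NE [P1→B gives 8>6]
(A,Q,X): not NE [P1→C gives 7>5; P3→W gives 6>4]
(A,Q,Y): not NE [P1→C gives 9>8; P3→W gives 6>5]
(A,Q,Z): not NE [P1→B gives 6>1; P2→P gives 1>0; P3→W gives 6>4]
(A,Q,W): not NE [P1→B gives 8>3; P2→P gives 5>4]
(B,P,X): not NE [P1→A gives 5>3; P2→Q gives 9>7; P3→Y gives 8>3]
(B,P,Y): NE
(B,P,Z): not NE [P3→Y gives 8>1]
(B,P,W): not NE [P2→Q gives 9>1; P3→Y gives 8>6]
(B,Q,X): not NE [P1→C gives 7>3]
(B,Q,Y): not NE [P1→C gives 9>2; P3→X gives 9>8]
(B,Q,Z): not NE [P2→P gives 7>4; P3→X gives 9>5]
(B,Q,W): not NE [P3→X gives 9>6]
(C,P,X): not NE [P1→A gives 5>4; P2→Q gives 9>6; P3→Y gives 7>3]
(C,P,Y): not NE [P1→B gives 9>3]
(C,P,Z): not NE [P1→B gives 4>0; P3→Y gives 7>2]
(C,P,W): not NE [P1→B gives 8>1; P3→Y gives 7>1]
(C,Q,X): NE
(C,Q,Y): not NE [P2→P gives 3>2]
(C,Q,Z): not NE [P1→B gives 6>3; P2→P gives 7>6; P3→W gives 9>3]
(C,Q,W): not NE [P1→B gives 8>6; P2→P gives 2>1]

Nash profiles: (B,P,Y), (C,Q,X)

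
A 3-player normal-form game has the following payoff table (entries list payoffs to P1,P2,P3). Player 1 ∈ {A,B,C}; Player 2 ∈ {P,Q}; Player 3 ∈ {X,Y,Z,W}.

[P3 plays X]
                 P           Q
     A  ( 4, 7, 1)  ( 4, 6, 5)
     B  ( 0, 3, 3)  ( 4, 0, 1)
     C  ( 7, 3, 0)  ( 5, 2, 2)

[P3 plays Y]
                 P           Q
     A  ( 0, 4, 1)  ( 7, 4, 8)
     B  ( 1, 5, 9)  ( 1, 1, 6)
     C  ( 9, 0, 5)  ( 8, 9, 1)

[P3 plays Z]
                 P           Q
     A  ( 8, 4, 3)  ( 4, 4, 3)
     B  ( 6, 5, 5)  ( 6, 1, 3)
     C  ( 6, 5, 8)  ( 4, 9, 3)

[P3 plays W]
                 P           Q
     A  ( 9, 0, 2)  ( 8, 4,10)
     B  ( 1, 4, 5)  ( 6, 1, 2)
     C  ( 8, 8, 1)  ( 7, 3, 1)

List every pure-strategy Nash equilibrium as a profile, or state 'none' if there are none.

(A,P,X): not NE [P1→C gives 7>4; P3→Z gives 3>1]
(A,P,Y): not NE [P1→C gives 9>0; P3→Z gives 3>1]
(A,P,Z): NE
(A,P,W): not NE [P2→Q gives 4>0; P3→Z gives 3>2]
(A,Q,X): not NE [P1→C gives 5>4; P2→P gives 7>6; P3→W gives 10>5]
(A,Q,Y): not NE [P1→C gives 8>7; P3→W gives 10>8]
(A,Q,Z): not NE [P1→B gives 6>4; P3→W gives 10>3]
(A,Q,W): NE
(B,P,X): not NE [P1→C gives 7>0; P3→Y gives 9>3]
(B,P,Y): not NE [P1→C gives 9>1]
(B,P,Z): not NE [P1→A gives 8>6; P3→Y gives 9>5]
(B,P,W): not NE [P1→A gives 9>1; P3→Y gives 9>5]
(B,Q,X): not NE [P1→C gives 5>4; P2→P gives 3>0; P3→Y gives 6>1]
(B,Q,Y): not NE [P1→C gives 8>1; P2→P gives 5>1]
(B,Q,Z): not NE [P2→P gives 5>1; P3→Y gives 6>3]
(B,Q,W): not NE [P1→A gives 8>6; P2→P gives 4>1; P3→Y gives 6>2]
(C,P,X): not NE [P3→Z gives 8>0]
(C,P,Y): not NE [P2→Q gives 9>0; P3→Z gives 8>5]
(C,P,Z): not NE [P1→A gives 8>6; P2→Q gives 9>5]
(C,P,W): not NE [P1→A gives 9>8; P3→Z gives 8>1]
(C,Q,X): not NE [P2→P gives 3>2; P3→Z gives 3>2]
(C,Q,Y): not NE [P3→Z gives 3>1]
(C,Q,Z): not NE [P1→B gives 6>4]
(C,Q,W): not NE [P1→A gives 8>7; P2→P gives 8>3; P3→Z gives 3>1]

Nash profiles: (A,P,Z), (A,Q,W)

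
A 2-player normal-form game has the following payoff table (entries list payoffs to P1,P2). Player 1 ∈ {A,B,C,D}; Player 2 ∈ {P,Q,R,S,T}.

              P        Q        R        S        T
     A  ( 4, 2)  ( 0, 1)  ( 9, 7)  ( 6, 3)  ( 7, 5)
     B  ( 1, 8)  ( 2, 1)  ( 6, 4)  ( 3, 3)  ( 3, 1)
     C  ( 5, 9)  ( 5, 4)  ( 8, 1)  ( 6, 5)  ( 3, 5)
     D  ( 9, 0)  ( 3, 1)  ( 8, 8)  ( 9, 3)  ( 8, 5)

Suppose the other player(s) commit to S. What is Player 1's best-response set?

u_1(A vs S) = 6
u_1(B vs S) = 3
u_1(C vs S) = 6
u_1(D vs S) = 9
max payoff 9 at {D}

argmax u_1 = {D}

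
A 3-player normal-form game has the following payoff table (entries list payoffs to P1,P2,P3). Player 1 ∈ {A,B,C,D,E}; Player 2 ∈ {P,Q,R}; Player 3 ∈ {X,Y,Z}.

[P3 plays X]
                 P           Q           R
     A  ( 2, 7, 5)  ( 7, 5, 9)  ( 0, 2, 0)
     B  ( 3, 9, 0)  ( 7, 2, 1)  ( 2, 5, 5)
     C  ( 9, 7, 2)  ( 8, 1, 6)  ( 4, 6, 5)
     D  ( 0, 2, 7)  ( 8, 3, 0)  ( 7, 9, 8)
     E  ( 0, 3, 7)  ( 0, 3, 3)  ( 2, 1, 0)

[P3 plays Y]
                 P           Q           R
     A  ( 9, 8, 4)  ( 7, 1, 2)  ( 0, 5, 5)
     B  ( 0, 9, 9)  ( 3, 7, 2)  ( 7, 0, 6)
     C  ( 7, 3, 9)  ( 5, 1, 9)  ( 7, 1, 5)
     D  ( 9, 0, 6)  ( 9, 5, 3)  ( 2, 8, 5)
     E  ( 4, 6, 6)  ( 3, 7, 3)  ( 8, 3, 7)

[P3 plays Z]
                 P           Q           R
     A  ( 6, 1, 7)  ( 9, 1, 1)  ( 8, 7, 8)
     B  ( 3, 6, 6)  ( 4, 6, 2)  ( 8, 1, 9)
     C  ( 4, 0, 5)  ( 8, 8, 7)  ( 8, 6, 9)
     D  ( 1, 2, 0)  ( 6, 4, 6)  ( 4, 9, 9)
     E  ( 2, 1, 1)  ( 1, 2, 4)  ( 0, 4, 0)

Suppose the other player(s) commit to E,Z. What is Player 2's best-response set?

u_2(P vs E,Z) = 1
u_2(Q vs E,Z) = 2
u_2(R vs E,Z) = 4
max payoff 4 at {R}

BR_2 = {R}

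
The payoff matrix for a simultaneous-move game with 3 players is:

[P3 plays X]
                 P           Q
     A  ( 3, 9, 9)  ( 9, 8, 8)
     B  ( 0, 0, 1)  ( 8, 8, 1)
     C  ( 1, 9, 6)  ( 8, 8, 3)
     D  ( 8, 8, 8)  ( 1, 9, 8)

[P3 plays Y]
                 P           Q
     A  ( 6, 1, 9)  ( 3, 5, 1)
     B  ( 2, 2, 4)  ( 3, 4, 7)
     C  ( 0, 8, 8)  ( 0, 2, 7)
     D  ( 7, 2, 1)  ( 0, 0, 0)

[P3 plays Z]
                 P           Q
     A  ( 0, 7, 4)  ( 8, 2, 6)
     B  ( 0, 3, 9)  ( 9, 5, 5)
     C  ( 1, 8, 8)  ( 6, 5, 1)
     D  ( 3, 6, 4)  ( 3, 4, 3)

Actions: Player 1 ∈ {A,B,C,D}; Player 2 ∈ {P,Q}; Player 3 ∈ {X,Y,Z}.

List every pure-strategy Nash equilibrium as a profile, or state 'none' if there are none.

(A,P,X): not NE [P1→D gives 8>3]
(A,P,Y): not NE [P1→D gives 7>6; P2→Q gives 5>1]
(A,P,Z): not NE [P1→D gives 3>0; P3→Y gives 9>4]
(A,Q,X): not NE [P2→P gives 9>8]
(A,Q,Y): not NE [P3→X gives 8>1]
(A,Q,Z): not NE [P1→B gives 9>8; P2→P gives 7>2; P3→X gives 8>6]
(B,P,X): not NE [P1→D gives 8>0; P2→Q gives 8>0; P3→Z gives 9>1]
(B,P,Y): not NE [P1→D gives 7>2; P2→Q gives 4>2; P3→Z gives 9>4]
(B,P,Z): not NE [P1→D gives 3>0; P2→Q gives 5>3]
(B,Q,X): not NE [P1→A gives 9>8; P3→Y gives 7>1]
(B,Q,Y): NE
(B,Q,Z): not NE [P3→Y gives 7>5]
(C,P,X): not NE [P1→D gives 8>1; P3→Z gives 8>6]
(C,P,Y): not NE [P1→D gives 7>0]
(C,P,Z): not NE [P1→D gives 3>1]
(C,Q,X): not NE [P1→A gives 9>8; P2→P gives 9>8; P3→Y gives 7>3]
(C,Q,Y): not NE [P1→B gives 3>0; P2→P gives 8>2]
(C,Q,Z): not NE [P1→B gives 9>6; P2→P gives 8>5; P3→Y gives 7>1]
(D,P,X): not NE [P2→Q gives 9>8]
(D,P,Y): not NE [P3→X gives 8>1]
(D,P,Z): not NE [P3→X gives 8>4]
(D,Q,X): not NE [P1→A gives 9>1]
(D,Q,Y): not NE [P1→B gives 3>0; P2→P gives 2>0; P3→X gives 8>0]
(D,Q,Z): not NE [P1→B gives 9>3; P2→P gives 6>4; P3→X gives 8>3]

NE set: (B,Q,Y)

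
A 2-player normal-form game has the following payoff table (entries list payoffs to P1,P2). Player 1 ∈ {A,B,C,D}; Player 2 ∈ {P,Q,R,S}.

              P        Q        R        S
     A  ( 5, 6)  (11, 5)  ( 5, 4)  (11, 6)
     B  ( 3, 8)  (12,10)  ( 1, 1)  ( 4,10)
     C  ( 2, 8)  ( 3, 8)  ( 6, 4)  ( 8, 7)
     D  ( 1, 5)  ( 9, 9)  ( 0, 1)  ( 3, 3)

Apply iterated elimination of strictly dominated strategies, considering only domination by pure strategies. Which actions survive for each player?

P1 drop D (A beats it: P:5>1 Q:11>9 R:5>0 S:11>3)
P2 drop R (P beats it: A:6>4 B:8>1 C:8>4)
P1 drop C (A beats it: P:5>2 Q:11>3 S:11>8)
P1→{A,B} P2→{P,Q,S}

IESDS → P1:{A,B} P2:{P,Q,S}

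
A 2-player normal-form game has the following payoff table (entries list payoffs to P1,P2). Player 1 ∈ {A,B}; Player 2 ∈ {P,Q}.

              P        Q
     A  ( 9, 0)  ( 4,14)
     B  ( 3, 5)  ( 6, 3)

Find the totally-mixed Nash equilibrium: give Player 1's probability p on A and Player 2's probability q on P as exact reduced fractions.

p=1/8, q=1/4

P1 indiff ⇒ q·9+(1-q)·4 = q·3+(1-q)·6 ⇒ q(6) = (1-q)(2) ⇒ q = 1/4
P2 indiff ⇒ p·0+(1-p)·5 = p·14+(1-p)·3 ⇒ p(-14) = (1-p)(-2) ⇒ p = 1/8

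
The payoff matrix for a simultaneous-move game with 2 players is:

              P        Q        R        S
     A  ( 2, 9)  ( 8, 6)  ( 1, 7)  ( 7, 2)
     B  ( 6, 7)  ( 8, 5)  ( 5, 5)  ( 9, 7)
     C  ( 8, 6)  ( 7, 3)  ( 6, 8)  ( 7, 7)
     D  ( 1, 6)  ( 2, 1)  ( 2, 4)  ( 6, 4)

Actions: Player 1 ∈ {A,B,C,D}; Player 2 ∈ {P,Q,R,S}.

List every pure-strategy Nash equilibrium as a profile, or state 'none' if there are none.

PSNE = {(B,S), (C,R)}

(A,P): not NE [P1→C gives 8>2]
(A,Q): not NE [P2→P gives 9>6]
(A,R): not NE [P1→C gives 6>1; P2→P gives 9>7]
(A,S): not NE [P1→B gives 9>7; P2→P gives 9>2]
(B,P): not NE [P1→C gives 8>6]
(B,Q): not NE [P2→S gives 7>5]
(B,R): not NE [P1→C gives 6>5; P2→S gives 7>5]
(B,S): NE
(C,P): not NE [P2→R gives 8>6]
(C,Q): not NE [P1→B gives 8>7; P2→R gives 8>3]
(C,R): NE
(C,S): not NE [P1→B gives 9>7; P2→R gives 8>7]
(D,P): not NE [P1→C gives 8>1]
(D,Q): not NE [P1→B gives 8>2; P2→P gives 6>1]
(D,R): not NE [P1→C gives 6>2; P2→P gives 6>4]
(D,S): not NE [P1→B gives 9>6; P2→P gives 6>4]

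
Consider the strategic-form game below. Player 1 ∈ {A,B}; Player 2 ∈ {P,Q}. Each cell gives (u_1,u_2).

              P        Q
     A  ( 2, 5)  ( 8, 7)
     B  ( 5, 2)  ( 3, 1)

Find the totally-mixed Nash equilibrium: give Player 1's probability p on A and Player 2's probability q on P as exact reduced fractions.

P1 mixes 1/3 on A; P2 mixes 5/8 on P

P1 indiff ⇒ q·2+(1-q)·8 = q·5+(1-q)·3 ⇒ q(-3) = (1-q)(-5) ⇒ q = 5/8
P2 indiff ⇒ p·5+(1-p)·2 = p·7+(1-p)·1 ⇒ p(-2) = (1-p)(-1) ⇒ p = 1/3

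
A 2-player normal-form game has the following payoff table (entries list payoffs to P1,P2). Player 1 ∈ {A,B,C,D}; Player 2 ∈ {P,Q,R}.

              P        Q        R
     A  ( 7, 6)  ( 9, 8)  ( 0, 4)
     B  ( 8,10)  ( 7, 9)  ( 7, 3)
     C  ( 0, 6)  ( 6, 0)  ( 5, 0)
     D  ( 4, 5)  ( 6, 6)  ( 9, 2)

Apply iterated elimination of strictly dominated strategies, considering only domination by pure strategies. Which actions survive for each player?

Remaining: P1:{A,B} P2:{P,Q}

P1 drop C (B beats it: P:8>0 Q:7>6 R:7>5)
P2 drop R (P beats it: A:6>4 B:10>3 D:5>2)
P1 drop D (A beats it: P:7>4 Q:9>6)
P1→{A,B} P2→{P,Q}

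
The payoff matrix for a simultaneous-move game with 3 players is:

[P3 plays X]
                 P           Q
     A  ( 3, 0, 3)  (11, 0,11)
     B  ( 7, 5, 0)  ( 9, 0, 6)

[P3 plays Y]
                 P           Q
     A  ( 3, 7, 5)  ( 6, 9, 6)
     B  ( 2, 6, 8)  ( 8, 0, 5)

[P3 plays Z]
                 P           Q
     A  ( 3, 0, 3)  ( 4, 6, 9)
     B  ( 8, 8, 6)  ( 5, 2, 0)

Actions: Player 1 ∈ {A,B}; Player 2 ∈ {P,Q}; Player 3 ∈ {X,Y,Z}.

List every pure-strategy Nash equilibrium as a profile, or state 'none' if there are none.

(A,P,X): not NE [P1→B gives 7>3; P3→Y gives 5>3]
(A,P,Y): not NE [P2→Q gives 9>7]
(A,P,Z): not NE [P1→B gives 8>3; P2→Q gives 6>0; P3→Y gives 5>3]
(A,Q,X): NE
(A,Q,Y): not NE [P1→B gives 8>6; P3→X gives 11>6]
(A,Q,Z): not NE [P1→B gives 5>4; P3→X gives 11>9]
(B,P,X): not NE [P3→Y gives 8>0]
(B,P,Y): not NE [P1→A gives 3>2]
(B,P,Z): not NE [P3→Y gives 8>6]
(B,Q,X): not NE [P1→A gives 11>9; P2→P gives 5>0]
(B,Q,Y): not NE [P2→P gives 6>0; P3→X gives 6>5]
(B,Q,Z): not NE [P2→P gives 8>2; P3→X gives 6>0]

PSNE = {(A,Q,X)}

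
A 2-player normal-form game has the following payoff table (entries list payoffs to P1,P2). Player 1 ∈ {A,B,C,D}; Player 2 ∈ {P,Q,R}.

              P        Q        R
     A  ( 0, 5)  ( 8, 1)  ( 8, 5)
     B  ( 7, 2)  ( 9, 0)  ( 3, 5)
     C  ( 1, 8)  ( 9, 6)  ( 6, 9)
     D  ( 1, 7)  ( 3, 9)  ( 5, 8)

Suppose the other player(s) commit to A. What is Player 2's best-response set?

u_2(P vs A) = 5
u_2(Q vs A) = 1
u_2(R vs A) = 5
max payoff 5 at {P,R}

BR_2 = {P,R}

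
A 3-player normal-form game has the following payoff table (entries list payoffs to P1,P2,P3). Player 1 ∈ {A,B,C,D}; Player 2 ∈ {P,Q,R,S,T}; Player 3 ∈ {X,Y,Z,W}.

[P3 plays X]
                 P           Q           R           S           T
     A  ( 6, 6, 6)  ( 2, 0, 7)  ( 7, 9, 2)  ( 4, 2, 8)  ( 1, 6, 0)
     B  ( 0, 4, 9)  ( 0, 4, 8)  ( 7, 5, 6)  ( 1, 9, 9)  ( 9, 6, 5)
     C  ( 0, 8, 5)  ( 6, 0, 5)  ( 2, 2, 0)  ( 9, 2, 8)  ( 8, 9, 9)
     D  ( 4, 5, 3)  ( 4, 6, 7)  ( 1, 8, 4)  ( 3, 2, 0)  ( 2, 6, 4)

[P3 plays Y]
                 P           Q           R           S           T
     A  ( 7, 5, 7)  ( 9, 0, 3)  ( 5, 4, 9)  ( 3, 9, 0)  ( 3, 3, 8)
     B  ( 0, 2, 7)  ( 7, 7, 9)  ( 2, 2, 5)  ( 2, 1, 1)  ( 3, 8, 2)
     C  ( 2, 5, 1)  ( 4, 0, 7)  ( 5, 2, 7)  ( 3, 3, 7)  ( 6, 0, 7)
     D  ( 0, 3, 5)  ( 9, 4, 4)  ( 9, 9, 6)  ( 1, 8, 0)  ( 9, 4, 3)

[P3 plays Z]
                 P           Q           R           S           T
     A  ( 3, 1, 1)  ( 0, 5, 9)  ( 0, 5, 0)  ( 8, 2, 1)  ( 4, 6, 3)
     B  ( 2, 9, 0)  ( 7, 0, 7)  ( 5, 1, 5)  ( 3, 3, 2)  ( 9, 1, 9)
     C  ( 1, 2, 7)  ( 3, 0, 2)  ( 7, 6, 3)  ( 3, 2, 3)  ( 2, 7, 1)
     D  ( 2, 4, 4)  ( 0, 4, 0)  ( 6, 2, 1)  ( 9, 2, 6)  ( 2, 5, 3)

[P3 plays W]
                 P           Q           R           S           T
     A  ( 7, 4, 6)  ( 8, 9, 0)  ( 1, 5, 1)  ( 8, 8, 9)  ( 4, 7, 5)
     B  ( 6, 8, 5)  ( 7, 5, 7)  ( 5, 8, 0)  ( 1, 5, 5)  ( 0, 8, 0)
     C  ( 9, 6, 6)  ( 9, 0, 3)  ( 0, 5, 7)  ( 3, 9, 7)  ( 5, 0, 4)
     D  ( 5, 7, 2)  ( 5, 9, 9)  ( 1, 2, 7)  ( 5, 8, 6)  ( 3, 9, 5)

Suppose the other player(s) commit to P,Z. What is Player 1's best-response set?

P1 best: {A}

u_1(A vs P,Z) = 3
u_1(B vs P,Z) = 2
u_1(C vs P,Z) = 1
u_1(D vs P,Z) = 2
max payoff 3 at {A}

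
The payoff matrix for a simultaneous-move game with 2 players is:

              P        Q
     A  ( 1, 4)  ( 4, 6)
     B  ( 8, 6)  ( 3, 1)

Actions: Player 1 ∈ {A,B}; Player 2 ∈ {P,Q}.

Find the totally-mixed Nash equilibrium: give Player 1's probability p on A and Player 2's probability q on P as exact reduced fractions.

P1 indiff ⇒ q·1+(1-q)·4 = q·8+(1-q)·3 ⇒ q(-7) = (1-q)(-1) ⇒ q = 1/8
P2 indiff ⇒ p·4+(1-p)·6 = p·6+(1-p)·1 ⇒ p(-2) = (1-p)(-5) ⇒ p = 5/7

P1 mixes 5/7 on A; P2 mixes 1/8 on P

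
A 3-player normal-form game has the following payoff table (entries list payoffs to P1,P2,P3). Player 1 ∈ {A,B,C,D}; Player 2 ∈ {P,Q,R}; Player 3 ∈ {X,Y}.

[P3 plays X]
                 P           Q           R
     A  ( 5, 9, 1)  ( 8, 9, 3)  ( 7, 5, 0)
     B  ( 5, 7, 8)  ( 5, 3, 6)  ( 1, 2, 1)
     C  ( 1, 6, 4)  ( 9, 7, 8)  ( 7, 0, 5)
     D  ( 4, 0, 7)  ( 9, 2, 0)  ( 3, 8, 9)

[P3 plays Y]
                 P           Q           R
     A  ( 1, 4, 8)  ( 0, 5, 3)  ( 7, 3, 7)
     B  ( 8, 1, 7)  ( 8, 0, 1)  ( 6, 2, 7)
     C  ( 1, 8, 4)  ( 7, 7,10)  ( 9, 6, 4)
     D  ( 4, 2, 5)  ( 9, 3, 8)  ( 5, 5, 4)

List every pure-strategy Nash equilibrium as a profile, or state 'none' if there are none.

(A,P,X): not NE [P3→Y gives 8>1]
(A,P,Y): not NE [P1→B gives 8>1; P2→Q gives 5>4]
(A,Q,X): not NE [P1→D gives 9>8]
(A,Q,Y): not NE [P1→D gives 9>0]
(A,R,X): not NE [P2→Q gives 9>5; P3→Y gives 7>0]
(A,R,Y): not NE [P1→C gives 9>7; P2→Q gives 5>3]
(B,P,X): NE
(B,P,Y): not NE [P2→R gives 2>1; P3→X gives 8>7]
(B,Q,X): not NE [P1→D gives 9>5; P2→P gives 7>3]
(B,Q,Y): not NE [P1→D gives 9>8; P2→R gives 2>0; P3→X gives 6>1]
(B,R,X): not NE [P1→C gives 7>1; P2→P gives 7>2; P3→Y gives 7>1]
(B,R,Y): not NE [P1→C gives 9>6]
(C,P,X): not NE [P1→B gives 5>1; P2→Q gives 7>6]
(C,P,Y): not NE [P1→B gives 8>1]
(C,Q,X): not NE [P3→Y gives 10>8]
(C,Q,Y): not NE [P1→D gives 9>7; P2→P gives 8>7]
(C,R,X): not NE [P2→Q gives 7>0]
(C,R,Y): not NE [P2→P gives 8>6; P3→X gives 5>4]
(D,P,X): not NE [P1→B gives 5>4; P2→R gives 8>0]
(D,P,Y): not NE [P1→B gives 8>4; P2→R gives 5>2; P3→X gives 7>5]
(D,Q,X): not NE [P2→R gives 8>2; P3→Y gives 8>0]
(D,Q,Y): not NE [P2→R gives 5>3]
(D,R,X): not NE [P1→C gives 7>3]
(D,R,Y): not NE [P1→C gives 9>5; P3→X gives 9>4]

NE set: (B,P,X)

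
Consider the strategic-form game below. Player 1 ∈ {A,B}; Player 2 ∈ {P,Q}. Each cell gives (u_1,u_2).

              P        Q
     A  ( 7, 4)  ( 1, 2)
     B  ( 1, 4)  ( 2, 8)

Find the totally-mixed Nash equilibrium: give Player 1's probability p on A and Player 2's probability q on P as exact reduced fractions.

(p,q) = (2/3, 1/7)

P1 indiff ⇒ q·7+(1-q)·1 = q·1+(1-q)·2 ⇒ q(6) = (1-q)(1) ⇒ q = 1/7
P2 indiff ⇒ p·4+(1-p)·4 = p·2+(1-p)·8 ⇒ p(2) = (1-p)(4) ⇒ p = 2/3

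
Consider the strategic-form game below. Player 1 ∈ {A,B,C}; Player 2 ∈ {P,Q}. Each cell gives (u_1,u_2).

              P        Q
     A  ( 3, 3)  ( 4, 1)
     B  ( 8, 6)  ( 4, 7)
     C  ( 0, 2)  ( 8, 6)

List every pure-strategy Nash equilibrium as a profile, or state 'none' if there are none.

NE set: (C,Q)

(A,P): not NE [P1→B gives 8>3]
(A,Q): not NE [P1→C gives 8>4; P2→P gives 3>1]
(B,P): not NE [P2→Q gives 7>6]
(B,Q): not NE [P1→C gives 8>4]
(C,P): not NE [P1→B gives 8>0; P2→Q gives 6>2]
(C,Q): NE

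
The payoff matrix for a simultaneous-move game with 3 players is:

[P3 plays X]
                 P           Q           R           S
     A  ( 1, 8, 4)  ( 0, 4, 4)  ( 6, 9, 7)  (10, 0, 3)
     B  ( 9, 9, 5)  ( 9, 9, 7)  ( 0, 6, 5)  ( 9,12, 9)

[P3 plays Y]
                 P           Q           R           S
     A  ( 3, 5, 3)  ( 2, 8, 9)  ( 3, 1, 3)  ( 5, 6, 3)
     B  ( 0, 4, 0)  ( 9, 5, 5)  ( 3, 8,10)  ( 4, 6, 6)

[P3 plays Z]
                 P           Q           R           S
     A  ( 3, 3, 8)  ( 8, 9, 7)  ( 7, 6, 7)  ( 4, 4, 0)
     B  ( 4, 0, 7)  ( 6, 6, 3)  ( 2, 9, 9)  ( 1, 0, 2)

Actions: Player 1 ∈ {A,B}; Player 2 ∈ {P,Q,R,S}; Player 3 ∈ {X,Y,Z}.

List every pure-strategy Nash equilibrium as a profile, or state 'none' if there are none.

PSNE = {(A,R,X), (B,R,Y)}

(A,P,X): not NE [P1→B gives 9>1; P2→R gives 9>8; P3→Z gives 8>4]
(A,P,Y): not NE [P2→Q gives 8>5; P3→Z gives 8>3]
(A,P,Z): not NE [P1→B gives 4>3; P2→Q gives 9>3]
(A,Q,X): not NE [P1→B gives 9>0; P2→R gives 9>4; P3→Y gives 9>4]
(A,Q,Y): not NE [P1→B gives 9>2]
(A,Q,Z): not NE [P3→Y gives 9>7]
(A,R,X): NE
(A,R,Y): not NE [P2→Q gives 8>1; P3→Z gives 7>3]
(A,R,Z): not NE [P2→Q gives 9>6]
(A,S,X): not NE [P2→R gives 9>0]
(A,S,Y): not NE [P2→Q gives 8>6]
(A,S,Z): not NE [P2→Q gives 9>4; P3→Y gives 3>0]
(B,P,X): not NE [P2→S gives 12>9; P3→Z gives 7>5]
(B,P,Y): not NE [P1→A gives 3>0; P2→R gives 8>4; P3→Z gives 7>0]
(B,P,Z): not NE [P2→R gives 9>0]
(B,Q,X): not NE [P2→S gives 12>9]
(B,Q,Y): not NE [P2→R gives 8>5; P3→X gives 7>5]
(B,Q,Z): not NE [P1→A gives 8>6; P2→R gives 9>6; P3→X gives 7>3]
(B,R,X): not NE [P1→A gives 6>0; P2→S gives 12>6; P3→Y gives 10>5]
(B,R,Y): NE
(B,R,Z): not NE [P1→A gives 7>2; P3→Y gives 10>9]
(B,S,X): not NE [P1→A gives 10>9]
(B,S,Y): not NE [P1→A gives 5>4; P2→R gives 8>6; P3→X gives 9>6]
(B,S,Z): not NE [P1→A gives 4>1; P2→R gives 9>0; P3→X gives 9>2]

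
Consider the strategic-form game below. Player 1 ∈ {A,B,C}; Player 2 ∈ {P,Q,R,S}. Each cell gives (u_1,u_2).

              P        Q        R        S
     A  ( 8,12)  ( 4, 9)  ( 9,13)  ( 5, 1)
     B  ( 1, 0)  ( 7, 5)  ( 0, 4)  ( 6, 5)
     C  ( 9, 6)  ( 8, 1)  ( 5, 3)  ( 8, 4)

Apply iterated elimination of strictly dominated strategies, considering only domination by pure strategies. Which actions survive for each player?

P1 drop B (C beats it: P:9>1 Q:8>7 R:5>0 S:8>6)
P2 drop Q (P beats it: A:12>9 C:6>1)
P2 drop S (P beats it: A:12>1 C:6>4)
P1→{A,C} P2→{P,R}

Survivors P1:{A,C} P2:{P,R}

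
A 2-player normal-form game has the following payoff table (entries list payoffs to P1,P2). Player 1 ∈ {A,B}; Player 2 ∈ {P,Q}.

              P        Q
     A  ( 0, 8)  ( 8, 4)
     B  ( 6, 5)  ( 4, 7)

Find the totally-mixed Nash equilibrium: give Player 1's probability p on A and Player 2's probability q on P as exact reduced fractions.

p=1/3, q=2/5

P1 indiff ⇒ q·0+(1-q)·8 = q·6+(1-q)·4 ⇒ q(-6) = (1-q)(-4) ⇒ q = 2/5
P2 indiff ⇒ p·8+(1-p)·5 = p·4+(1-p)·7 ⇒ p(4) = (1-p)(2) ⇒ p = 1/3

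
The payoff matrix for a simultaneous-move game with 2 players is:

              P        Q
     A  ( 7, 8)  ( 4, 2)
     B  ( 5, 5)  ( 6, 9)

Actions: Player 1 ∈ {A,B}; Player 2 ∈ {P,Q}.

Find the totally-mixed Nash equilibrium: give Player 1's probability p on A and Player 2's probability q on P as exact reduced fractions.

P1 mixes 2/5 on A; P2 mixes 1/2 on P

P1 indiff ⇒ q·7+(1-q)·4 = q·5+(1-q)·6 ⇒ q(2) = (1-q)(2) ⇒ q = 1/2
P2 indiff ⇒ p·8+(1-p)·5 = p·2+(1-p)·9 ⇒ p(6) = (1-p)(4) ⇒ p = 2/5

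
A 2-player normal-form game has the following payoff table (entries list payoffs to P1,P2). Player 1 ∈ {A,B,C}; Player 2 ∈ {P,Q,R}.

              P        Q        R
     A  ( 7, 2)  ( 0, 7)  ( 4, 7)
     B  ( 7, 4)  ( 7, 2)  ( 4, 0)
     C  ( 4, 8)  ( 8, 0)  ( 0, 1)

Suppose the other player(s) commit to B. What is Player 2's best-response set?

BR_2 = {P}

u_2(P vs B) = 4
u_2(Q vs B) = 2
u_2(R vs B) = 0
max payoff 4 at {P}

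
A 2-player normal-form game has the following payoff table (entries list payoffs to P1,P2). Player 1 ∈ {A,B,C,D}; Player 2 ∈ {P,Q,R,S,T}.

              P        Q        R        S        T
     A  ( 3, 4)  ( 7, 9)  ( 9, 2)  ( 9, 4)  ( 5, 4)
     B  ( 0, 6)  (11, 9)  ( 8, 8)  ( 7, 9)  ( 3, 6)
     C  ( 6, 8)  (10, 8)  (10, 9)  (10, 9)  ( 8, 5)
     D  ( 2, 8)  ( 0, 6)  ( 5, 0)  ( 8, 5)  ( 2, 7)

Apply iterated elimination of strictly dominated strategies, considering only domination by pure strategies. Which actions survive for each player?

P1 drop A (C beats it: P:6>3 Q:10>7 R:10>9 S:10>9 T:8>5)
P1 drop D (C beats it: P:6>2 Q:10>0 R:10>5 S:10>8 T:8>2)
P2 drop P (R beats it: B:8>6 C:9>8)
P2 drop T (Q beats it: B:9>6 C:8>5)
P1→{B,C} P2→{Q,R,S}

Remaining: P1:{B,C} P2:{Q,R,S}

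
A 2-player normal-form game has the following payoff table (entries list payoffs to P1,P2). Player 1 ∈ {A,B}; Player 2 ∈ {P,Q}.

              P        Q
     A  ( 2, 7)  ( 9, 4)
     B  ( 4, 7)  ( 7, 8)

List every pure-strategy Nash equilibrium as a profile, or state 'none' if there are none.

PSNE: ∅

(A,P): not NE [P1→B gives 4>2]
(A,Q): not NE [P2→P gives 7>4]
(B,P): not NE [P2→Q gives 8>7]
(B,Q): not NE [P1→A gives 9>7]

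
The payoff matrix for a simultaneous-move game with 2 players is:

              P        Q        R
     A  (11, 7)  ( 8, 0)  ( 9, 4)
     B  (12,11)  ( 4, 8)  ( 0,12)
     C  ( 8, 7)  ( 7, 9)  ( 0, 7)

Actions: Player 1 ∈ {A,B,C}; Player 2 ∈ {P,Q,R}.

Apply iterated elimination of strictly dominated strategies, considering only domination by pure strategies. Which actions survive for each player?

Survivors P1:{A,B} P2:{P,R}

P1 drop C (A beats it: P:11>8 Q:8>7 R:9>0)
P2 drop Q (P beats it: A:7>0 B:11>8)
P1→{A,B} P2→{P,R}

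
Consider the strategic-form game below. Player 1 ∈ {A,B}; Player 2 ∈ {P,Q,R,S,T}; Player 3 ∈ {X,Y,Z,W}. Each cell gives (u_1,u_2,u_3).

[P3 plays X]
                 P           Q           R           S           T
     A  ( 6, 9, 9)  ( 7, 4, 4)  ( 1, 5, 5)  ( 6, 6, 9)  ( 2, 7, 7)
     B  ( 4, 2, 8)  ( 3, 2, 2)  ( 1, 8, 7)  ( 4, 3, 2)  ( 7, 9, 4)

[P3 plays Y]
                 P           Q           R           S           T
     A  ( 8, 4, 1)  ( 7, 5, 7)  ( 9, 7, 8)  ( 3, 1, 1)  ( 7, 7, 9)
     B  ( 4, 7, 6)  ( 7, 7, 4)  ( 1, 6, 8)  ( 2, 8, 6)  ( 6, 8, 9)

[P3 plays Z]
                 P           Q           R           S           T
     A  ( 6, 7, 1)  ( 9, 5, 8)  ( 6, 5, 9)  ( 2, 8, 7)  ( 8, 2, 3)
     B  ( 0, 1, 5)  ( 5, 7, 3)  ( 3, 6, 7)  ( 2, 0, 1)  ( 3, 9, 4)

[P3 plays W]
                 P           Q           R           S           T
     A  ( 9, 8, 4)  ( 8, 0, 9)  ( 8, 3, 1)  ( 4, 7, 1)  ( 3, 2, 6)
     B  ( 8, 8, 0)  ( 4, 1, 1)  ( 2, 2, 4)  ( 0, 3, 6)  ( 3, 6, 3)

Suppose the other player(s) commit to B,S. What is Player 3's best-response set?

BR_3 = {Y,W}

u_3(X vs B,S) = 2
u_3(Y vs B,S) = 6
u_3(Z vs B,S) = 1
u_3(W vs B,S) = 6
max payoff 6 at {Y,W}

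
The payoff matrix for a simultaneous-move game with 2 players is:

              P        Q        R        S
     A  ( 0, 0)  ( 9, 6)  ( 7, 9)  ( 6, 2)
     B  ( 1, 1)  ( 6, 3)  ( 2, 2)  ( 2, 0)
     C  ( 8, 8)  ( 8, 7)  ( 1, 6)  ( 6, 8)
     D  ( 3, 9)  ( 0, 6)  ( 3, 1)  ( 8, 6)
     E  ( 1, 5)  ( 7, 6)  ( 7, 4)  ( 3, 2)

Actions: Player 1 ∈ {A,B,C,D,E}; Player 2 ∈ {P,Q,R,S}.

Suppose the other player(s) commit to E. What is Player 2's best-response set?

u_2(P vs E) = 5
u_2(Q vs E) = 6
u_2(R vs E) = 4
u_2(S vs E) = 2
max payoff 6 at {Q}

argmax u_2 = {Q}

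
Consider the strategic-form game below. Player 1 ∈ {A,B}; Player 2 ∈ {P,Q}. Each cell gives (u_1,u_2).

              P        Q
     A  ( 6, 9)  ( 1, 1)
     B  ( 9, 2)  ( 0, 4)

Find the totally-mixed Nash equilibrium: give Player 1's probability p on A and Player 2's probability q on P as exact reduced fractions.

P1 indiff ⇒ q·6+(1-q)·1 = q·9+(1-q)·0 ⇒ q(-3) = (1-q)(-1) ⇒ q = 1/4
P2 indiff ⇒ p·9+(1-p)·2 = p·1+(1-p)·4 ⇒ p(8) = (1-p)(2) ⇒ p = 1/5

(p,q) = (1/5, 1/4)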